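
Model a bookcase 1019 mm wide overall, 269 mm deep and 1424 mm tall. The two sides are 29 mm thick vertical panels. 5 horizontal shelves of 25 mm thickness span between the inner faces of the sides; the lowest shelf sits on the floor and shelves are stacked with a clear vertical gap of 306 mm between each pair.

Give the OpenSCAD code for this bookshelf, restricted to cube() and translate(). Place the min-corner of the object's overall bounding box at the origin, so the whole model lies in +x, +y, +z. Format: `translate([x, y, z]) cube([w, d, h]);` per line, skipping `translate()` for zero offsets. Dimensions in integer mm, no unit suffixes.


cube([29, 269, 1424]);
translate([990, 0, 0]) cube([29, 269, 1424]);
translate([29, 0, 0]) cube([961, 269, 25]);
translate([29, 0, 331]) cube([961, 269, 25]);
translate([29, 0, 662]) cube([961, 269, 25]);
translate([29, 0, 993]) cube([961, 269, 25]);
translate([29, 0, 1324]) cube([961, 269, 25]);


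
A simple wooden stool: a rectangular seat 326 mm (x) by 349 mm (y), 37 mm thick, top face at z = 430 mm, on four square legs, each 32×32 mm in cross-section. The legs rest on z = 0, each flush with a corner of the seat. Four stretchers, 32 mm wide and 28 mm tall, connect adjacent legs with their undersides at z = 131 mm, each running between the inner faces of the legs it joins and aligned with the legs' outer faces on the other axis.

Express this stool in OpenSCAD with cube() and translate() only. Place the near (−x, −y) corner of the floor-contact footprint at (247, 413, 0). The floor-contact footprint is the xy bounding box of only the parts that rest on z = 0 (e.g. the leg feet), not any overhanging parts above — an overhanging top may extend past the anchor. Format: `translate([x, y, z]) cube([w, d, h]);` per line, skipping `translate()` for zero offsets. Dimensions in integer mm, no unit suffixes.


translate([247, 413, 393]) cube([326, 349, 37]);
translate([247, 413, 0]) cube([32, 32, 393]);
translate([541, 413, 0]) cube([32, 32, 393]);
translate([247, 730, 0]) cube([32, 32, 393]);
translate([541, 730, 0]) cube([32, 32, 393]);
translate([279, 413, 131]) cube([262, 32, 28]);
translate([279, 730, 131]) cube([262, 32, 28]);
translate([247, 445, 131]) cube([32, 285, 28]);
translate([541, 445, 131]) cube([32, 285, 28]);


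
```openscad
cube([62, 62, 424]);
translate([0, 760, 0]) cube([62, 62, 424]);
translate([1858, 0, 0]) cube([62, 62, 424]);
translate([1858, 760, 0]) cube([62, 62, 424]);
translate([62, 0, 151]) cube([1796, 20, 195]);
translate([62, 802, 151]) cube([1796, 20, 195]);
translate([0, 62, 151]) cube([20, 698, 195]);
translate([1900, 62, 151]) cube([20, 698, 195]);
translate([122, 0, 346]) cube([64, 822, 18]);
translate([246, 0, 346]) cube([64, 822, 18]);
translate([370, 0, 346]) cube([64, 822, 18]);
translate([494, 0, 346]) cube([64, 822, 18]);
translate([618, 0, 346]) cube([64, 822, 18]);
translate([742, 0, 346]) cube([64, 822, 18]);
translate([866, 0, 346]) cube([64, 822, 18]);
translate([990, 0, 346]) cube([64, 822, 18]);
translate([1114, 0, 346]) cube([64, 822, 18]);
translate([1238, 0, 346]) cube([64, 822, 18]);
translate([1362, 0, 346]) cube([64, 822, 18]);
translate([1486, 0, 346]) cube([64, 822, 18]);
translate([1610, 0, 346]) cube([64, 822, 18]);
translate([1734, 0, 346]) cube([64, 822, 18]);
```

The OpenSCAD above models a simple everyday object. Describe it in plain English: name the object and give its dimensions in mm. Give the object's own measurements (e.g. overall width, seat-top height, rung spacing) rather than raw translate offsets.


A bed frame 1920 mm long (x) by 822 mm wide (y). Four 62×62 mm corner posts, 424 mm tall, at the corners of the footprint. Four rails of 20 mm thickness and 195 mm height run between adjacent posts with their undersides at z = 151 mm, their outer faces flush with the outside of the frame (the two x-running rails run between the posts' inner faces; the two y-running rails run between the posts' inner faces). 14 slats, each 64 mm wide (x) and 18 mm thick, lie across the top of the two x-running rails, running the full 822 mm width of the frame in y; along x they sit between the end posts with a 60 mm gap after the −x posts and between neighbouring slats and before the +x posts.


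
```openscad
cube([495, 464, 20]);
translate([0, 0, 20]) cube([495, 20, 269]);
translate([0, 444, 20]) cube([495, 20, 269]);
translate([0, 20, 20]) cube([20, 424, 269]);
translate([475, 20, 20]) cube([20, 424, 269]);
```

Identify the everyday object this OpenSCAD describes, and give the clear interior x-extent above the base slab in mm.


An open box. The internal width is 455 mm.

A 495×464 base slab with four walls standing on it — an open box. The base is 495 mm wide and the walls are 20 mm thick, so the internal width is 495 − 2 × 20 = 455 mm.


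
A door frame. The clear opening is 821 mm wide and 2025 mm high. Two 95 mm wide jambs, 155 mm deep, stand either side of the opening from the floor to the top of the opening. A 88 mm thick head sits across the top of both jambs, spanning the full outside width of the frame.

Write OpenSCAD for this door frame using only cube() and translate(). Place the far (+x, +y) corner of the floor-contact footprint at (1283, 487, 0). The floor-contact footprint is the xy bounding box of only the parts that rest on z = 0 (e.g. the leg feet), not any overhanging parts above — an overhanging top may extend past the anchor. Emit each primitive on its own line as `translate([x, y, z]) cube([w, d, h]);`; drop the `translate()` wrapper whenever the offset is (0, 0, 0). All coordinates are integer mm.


translate([272, 332, 0]) cube([95, 155, 2025]);
translate([1188, 332, 0]) cube([95, 155, 2025]);
translate([272, 332, 2025]) cube([1011, 155, 88]);


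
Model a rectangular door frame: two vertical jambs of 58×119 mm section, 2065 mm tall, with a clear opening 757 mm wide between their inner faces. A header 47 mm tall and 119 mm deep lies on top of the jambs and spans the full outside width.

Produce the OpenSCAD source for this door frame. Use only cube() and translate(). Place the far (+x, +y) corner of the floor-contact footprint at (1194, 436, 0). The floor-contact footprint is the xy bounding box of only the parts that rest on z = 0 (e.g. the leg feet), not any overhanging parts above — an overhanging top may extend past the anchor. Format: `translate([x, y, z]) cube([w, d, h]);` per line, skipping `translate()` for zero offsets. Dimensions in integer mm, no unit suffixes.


translate([321, 317, 0]) cube([58, 119, 2065]);
translate([1136, 317, 0]) cube([58, 119, 2065]);
translate([321, 317, 2065]) cube([873, 119, 47]);


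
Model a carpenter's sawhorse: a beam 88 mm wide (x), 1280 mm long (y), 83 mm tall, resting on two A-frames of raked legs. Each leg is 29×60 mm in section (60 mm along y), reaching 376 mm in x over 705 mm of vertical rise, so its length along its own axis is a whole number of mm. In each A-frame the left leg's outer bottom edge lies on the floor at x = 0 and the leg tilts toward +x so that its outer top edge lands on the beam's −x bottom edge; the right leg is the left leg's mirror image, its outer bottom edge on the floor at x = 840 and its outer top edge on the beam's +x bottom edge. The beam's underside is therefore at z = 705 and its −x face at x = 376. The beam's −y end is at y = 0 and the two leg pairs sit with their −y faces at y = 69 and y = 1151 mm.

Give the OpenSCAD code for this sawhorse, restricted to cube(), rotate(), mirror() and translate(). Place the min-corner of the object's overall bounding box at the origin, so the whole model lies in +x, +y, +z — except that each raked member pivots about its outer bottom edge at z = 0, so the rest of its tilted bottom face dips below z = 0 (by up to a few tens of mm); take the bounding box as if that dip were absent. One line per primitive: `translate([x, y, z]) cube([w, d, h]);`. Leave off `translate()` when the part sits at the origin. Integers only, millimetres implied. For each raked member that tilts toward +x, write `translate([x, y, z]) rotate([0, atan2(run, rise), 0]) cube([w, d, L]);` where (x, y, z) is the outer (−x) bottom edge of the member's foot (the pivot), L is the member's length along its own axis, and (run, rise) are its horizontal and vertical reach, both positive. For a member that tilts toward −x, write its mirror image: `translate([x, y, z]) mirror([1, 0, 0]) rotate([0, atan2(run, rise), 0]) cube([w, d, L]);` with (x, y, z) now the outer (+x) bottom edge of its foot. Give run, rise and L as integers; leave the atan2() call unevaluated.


translate([376, 0, 705]) cube([88, 1280, 83]);
translate([0, 69, 0]) rotate([0, atan2(376, 705), 0]) cube([29, 60, 799]);
translate([840, 69, 0]) mirror([1, 0, 0]) rotate([0, atan2(376, 705), 0]) cube([29, 60, 799]);
translate([0, 1151, 0]) rotate([0, atan2(376, 705), 0]) cube([29, 60, 799]);
translate([840, 1151, 0]) mirror([1, 0, 0]) rotate([0, atan2(376, 705), 0]) cube([29, 60, 799]);


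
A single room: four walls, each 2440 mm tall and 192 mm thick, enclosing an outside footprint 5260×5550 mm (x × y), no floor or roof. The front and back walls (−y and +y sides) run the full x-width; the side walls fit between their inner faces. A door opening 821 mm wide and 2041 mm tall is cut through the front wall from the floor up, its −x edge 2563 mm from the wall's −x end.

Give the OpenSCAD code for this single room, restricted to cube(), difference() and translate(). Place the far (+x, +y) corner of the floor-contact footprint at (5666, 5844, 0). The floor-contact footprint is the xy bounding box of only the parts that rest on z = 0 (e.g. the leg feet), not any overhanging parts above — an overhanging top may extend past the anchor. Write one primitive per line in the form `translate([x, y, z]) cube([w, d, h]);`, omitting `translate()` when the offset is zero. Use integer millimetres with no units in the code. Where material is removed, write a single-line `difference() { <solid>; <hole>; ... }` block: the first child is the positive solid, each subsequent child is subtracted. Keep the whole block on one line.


difference() { translate([406, 294, 0]) cube([5260, 192, 2440]); translate([2969, 294, 0]) cube([821, 192, 2041]); }
translate([406, 5652, 0]) cube([5260, 192, 2440]);
translate([406, 486, 0]) cube([192, 5166, 2440]);
translate([5474, 486, 0]) cube([192, 5166, 2440]);


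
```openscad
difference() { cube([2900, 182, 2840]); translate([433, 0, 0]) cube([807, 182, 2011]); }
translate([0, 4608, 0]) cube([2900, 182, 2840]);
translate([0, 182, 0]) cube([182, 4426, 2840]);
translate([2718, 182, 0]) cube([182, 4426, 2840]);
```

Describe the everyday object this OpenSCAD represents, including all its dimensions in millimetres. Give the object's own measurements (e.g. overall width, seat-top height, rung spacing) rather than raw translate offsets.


A single room: four walls, each 2840 mm tall and 182 mm thick, enclosing an outside footprint 2900×4790 mm (x × y), no floor or roof. The front and back walls (−y and +y sides) run the full x-width; the side walls fit between their inner faces. A door opening 807 mm wide and 2011 mm tall is cut through the front wall from the floor up, its −x edge 433 mm from the wall's −x end.


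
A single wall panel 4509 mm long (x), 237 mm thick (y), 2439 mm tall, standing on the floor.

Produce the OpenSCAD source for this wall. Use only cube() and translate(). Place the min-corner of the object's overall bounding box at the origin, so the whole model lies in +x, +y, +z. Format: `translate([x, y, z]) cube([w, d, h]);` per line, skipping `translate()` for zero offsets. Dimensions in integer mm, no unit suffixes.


cube([4509, 237, 2439]);


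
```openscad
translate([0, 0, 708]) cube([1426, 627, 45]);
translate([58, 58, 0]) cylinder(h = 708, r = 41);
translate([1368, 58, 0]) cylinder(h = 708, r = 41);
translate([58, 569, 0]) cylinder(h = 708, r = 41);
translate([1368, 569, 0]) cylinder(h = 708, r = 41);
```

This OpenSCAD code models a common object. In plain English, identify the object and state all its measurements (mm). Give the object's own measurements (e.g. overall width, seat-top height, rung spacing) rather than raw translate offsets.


A table: top 1426 mm (x) × 627 mm (y), 45 mm thick, upper face at z = 753 mm, on four round legs of 82 mm diameter, each leg's bounding box inset 17 mm from the nearest pair of top edges from z = 0 to the bottom of the top.


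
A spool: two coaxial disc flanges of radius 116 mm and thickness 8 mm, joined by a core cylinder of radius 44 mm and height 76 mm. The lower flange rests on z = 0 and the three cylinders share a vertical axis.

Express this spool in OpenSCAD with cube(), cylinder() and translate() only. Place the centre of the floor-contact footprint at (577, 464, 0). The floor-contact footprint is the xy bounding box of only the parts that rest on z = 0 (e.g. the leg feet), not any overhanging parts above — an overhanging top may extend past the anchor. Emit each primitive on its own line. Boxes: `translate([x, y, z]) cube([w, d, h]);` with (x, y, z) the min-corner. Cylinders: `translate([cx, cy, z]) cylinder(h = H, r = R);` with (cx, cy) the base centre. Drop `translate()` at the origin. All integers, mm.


translate([577, 464, 0]) cylinder(h = 8, r = 116);
translate([577, 464, 8]) cylinder(h = 76, r = 44);
translate([577, 464, 84]) cylinder(h = 8, r = 116);


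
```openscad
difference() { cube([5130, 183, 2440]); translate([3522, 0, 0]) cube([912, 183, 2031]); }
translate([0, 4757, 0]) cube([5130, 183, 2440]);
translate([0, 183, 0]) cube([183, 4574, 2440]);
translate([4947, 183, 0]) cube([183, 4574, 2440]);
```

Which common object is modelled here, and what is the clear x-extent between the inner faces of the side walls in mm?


A single room. The interior width is 4764 mm.

Four walls enclosing a rectangle with a door in the front wall — a room. Outside width 5130 minus two 183 mm walls gives 4764 mm.


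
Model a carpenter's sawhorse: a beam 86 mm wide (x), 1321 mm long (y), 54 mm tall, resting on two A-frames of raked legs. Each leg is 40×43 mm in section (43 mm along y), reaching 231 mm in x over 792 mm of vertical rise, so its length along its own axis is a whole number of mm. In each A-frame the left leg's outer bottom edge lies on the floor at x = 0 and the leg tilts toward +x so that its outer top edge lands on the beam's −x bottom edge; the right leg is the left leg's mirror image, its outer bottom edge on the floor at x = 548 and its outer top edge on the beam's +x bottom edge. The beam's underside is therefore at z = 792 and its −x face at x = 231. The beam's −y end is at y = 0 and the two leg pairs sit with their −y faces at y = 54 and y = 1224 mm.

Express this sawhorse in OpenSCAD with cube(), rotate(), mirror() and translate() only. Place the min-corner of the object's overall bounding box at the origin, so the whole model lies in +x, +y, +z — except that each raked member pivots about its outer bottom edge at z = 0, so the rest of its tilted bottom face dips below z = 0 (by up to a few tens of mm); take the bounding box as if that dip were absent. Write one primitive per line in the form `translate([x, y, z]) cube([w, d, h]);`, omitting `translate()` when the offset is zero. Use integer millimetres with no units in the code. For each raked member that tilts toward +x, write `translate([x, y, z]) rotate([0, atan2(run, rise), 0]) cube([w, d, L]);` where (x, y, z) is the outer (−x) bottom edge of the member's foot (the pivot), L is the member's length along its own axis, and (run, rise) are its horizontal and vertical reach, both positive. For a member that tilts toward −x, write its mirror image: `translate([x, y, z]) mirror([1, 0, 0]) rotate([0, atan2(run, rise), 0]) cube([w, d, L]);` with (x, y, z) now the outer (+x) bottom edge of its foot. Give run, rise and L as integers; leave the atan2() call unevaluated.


translate([231, 0, 792]) cube([86, 1321, 54]);
translate([0, 54, 0]) rotate([0, atan2(231, 792), 0]) cube([40, 43, 825]);
translate([548, 54, 0]) mirror([1, 0, 0]) rotate([0, atan2(231, 792), 0]) cube([40, 43, 825]);
translate([0, 1224, 0]) rotate([0, atan2(231, 792), 0]) cube([40, 43, 825]);
translate([548, 1224, 0]) mirror([1, 0, 0]) rotate([0, atan2(231, 792), 0]) cube([40, 43, 825]);


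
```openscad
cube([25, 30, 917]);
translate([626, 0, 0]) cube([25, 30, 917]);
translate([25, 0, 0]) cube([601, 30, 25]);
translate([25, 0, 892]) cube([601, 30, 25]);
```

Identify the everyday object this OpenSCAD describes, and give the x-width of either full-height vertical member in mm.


A picture frame. The border width is 25 mm.

Four thin pieces enclosing a rectangular opening — a picture frame. The two full-height stiles are 917 mm tall; the top rail sits at z = 892 and is 25 mm tall, so the border above the opening is 917 − 892 = 25 mm, matching the stile x-width.


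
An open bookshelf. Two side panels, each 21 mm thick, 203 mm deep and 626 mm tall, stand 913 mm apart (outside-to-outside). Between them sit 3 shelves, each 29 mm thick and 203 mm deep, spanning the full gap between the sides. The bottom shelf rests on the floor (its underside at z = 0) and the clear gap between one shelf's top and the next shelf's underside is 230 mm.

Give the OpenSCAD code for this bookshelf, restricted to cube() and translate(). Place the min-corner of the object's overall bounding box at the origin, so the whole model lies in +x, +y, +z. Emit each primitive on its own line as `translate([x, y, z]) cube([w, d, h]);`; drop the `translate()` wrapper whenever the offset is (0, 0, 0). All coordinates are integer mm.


cube([21, 203, 626]);
translate([892, 0, 0]) cube([21, 203, 626]);
translate([21, 0, 0]) cube([871, 203, 29]);
translate([21, 0, 259]) cube([871, 203, 29]);
translate([21, 0, 518]) cube([871, 203, 29]);


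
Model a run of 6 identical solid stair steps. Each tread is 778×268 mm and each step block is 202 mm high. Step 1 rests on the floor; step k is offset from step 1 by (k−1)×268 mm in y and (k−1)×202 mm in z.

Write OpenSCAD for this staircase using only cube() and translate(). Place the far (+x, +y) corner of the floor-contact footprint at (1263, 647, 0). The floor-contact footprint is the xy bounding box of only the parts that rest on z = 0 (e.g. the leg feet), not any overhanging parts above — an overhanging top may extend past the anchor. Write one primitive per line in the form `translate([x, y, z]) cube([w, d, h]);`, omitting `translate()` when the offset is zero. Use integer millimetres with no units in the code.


translate([485, 379, 0]) cube([778, 268, 202]);
translate([485, 647, 202]) cube([778, 268, 202]);
translate([485, 915, 404]) cube([778, 268, 202]);
translate([485, 1183, 606]) cube([778, 268, 202]);
translate([485, 1451, 808]) cube([778, 268, 202]);
translate([485, 1719, 1010]) cube([778, 268, 202]);


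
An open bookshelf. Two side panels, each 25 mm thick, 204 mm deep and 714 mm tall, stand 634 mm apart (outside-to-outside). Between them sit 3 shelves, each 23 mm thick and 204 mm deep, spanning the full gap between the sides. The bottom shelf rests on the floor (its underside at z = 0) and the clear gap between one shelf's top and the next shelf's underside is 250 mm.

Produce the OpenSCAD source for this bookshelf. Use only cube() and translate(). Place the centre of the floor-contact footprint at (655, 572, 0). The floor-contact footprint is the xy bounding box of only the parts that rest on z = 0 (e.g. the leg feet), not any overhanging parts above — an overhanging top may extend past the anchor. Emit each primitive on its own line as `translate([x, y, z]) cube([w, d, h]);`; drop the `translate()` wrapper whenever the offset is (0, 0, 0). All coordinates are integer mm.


translate([338, 470, 0]) cube([25, 204, 714]);
translate([947, 470, 0]) cube([25, 204, 714]);
translate([363, 470, 0]) cube([584, 204, 23]);
translate([363, 470, 273]) cube([584, 204, 23]);
translate([363, 470, 546]) cube([584, 204, 23]);


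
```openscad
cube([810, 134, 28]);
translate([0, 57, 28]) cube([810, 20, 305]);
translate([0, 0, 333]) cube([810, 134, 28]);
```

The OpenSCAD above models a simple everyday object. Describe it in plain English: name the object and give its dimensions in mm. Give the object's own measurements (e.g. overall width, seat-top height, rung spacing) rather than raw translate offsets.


An I-beam lying along x, 810 mm long. Overall section height 361 mm. Two flanges 134 mm wide (y) and 28 mm thick, one on the floor and one at the top; a web 20 mm thick runs between them, centred on the flange width.


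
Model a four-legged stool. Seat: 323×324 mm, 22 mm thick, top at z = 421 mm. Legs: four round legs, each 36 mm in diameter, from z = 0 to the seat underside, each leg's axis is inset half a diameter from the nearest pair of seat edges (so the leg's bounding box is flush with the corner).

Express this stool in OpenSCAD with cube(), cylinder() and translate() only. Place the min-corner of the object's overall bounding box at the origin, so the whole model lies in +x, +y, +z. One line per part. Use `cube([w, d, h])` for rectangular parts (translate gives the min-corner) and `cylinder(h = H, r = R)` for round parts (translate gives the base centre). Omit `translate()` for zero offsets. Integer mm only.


// leg_h = 421 - 22 = 399
translate([0, 0, 399]) cube([323, 324, 22]);
translate([18, 18, 0]) cylinder(h = 399, r = 18);
translate([305, 18, 0]) cylinder(h = 399, r = 18);
translate([18, 306, 0]) cylinder(h = 399, r = 18);
translate([305, 306, 0]) cylinder(h = 399, r = 18);


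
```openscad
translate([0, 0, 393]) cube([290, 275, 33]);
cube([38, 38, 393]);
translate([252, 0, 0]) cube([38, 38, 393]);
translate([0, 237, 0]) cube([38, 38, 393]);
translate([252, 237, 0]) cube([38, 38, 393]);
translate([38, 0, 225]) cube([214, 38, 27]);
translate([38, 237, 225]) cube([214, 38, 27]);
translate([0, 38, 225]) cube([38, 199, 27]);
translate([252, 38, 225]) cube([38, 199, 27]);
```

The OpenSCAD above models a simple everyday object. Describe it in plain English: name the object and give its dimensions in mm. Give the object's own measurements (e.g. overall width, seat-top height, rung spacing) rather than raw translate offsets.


A four-legged stool. The seat is a 290×275×33 mm slab whose top surface is at z = 426 mm; four square legs, each 38×38 mm in cross-section, run from the floor (z = 0) to the underside of the seat, each flush with a corner of the seat. Four stretchers, 38 mm wide and 27 mm tall, connect adjacent legs with their undersides at z = 225 mm, each running between the inner faces of the legs it joins and aligned with the legs' outer faces on the other axis.


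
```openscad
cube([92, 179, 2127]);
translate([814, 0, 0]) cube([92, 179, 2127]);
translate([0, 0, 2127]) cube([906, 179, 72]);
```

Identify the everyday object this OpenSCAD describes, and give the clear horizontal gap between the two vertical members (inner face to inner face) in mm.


A door frame. The clear opening width is 722 mm.

Two 2127 mm tall posts with a header on top — a door frame. The left jamb is 92 mm wide at x = 0; the right jamb starts at x = 814. The clear opening is 814 − 92 = 722 mm.


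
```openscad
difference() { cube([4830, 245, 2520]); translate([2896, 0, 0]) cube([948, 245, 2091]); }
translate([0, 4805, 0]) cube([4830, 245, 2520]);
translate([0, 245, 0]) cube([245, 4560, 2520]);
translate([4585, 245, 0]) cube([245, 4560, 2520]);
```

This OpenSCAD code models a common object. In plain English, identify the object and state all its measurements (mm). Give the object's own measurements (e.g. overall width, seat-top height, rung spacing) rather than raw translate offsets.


A single room: four walls, each 2520 mm tall and 245 mm thick, enclosing an outside footprint 4830×5050 mm (x × y), no floor or roof. The front and back walls (−y and +y sides) run the full x-width; the side walls fit between their inner faces. A door opening 948 mm wide and 2091 mm tall is cut through the front wall from the floor up, its −x edge 2896 mm from the wall's −x end.


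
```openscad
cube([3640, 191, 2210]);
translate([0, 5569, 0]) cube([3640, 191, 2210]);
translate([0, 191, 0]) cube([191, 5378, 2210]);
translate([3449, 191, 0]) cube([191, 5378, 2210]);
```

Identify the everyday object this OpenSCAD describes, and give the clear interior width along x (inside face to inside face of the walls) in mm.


A house (or room) frame. The interior width is 3258 mm.

Four 2210 mm walls enclosing a rectangle with no floor or roof — a room or house frame. Outside width is 3640 mm and wall thickness is 191 mm, so the interior width is 3640 − 2 × 191 = 3258 mm.


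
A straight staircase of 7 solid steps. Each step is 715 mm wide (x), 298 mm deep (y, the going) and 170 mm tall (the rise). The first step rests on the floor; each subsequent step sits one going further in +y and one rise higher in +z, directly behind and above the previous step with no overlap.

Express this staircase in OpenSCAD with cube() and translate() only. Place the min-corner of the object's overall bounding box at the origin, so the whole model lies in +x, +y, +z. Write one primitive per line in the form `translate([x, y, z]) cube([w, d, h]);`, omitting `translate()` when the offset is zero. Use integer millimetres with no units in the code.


cube([715, 298, 170]);
translate([0, 298, 170]) cube([715, 298, 170]);
translate([0, 596, 340]) cube([715, 298, 170]);
translate([0, 894, 510]) cube([715, 298, 170]);
translate([0, 1192, 680]) cube([715, 298, 170]);
translate([0, 1490, 850]) cube([715, 298, 170]);
translate([0, 1788, 1020]) cube([715, 298, 170]);


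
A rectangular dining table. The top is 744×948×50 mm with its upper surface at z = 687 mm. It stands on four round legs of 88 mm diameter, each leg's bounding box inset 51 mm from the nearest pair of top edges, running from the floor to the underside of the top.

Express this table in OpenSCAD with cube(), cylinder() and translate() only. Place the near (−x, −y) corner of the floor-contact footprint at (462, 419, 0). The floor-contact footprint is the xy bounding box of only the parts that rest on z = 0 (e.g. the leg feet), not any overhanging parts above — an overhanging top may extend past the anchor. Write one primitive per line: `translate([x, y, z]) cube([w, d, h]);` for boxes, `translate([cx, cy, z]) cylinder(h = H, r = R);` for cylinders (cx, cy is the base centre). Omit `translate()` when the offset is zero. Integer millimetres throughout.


// leg_h = 687 - 50 = 637
translate([411, 368, 637]) cube([744, 948, 50]);
translate([506, 463, 0]) cylinder(h = 637, r = 44);
translate([1060, 463, 0]) cylinder(h = 637, r = 44);
translate([506, 1221, 0]) cylinder(h = 637, r = 44);
translate([1060, 1221, 0]) cylinder(h = 637, r = 44);


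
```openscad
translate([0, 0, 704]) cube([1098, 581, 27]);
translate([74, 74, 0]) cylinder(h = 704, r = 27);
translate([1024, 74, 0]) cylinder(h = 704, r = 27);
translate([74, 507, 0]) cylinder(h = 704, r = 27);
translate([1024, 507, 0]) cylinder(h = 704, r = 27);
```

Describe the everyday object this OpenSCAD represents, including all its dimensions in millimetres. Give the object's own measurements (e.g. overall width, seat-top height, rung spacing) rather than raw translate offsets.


A rectangular dining table. The top is 1098×581×27 mm with its upper surface at z = 731 mm. It stands on four round legs of 54 mm diameter, each leg's bounding box inset 47 mm from the nearest pair of top edges, running from the floor to the underside of the top.


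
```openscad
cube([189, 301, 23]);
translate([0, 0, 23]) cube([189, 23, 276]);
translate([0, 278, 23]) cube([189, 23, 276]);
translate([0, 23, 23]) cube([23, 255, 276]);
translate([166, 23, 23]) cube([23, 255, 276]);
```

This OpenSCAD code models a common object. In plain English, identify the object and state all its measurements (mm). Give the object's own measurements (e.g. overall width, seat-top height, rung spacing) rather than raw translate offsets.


An open-topped rectangular box: outside dimensions 189×301×299 mm, with a uniform wall and base thickness of 23 mm. The base is a full 189×301 slab on the floor; four walls sit on top of the base. The front and back walls (the −y and +y sides) span the full width; the two side walls fit between them.


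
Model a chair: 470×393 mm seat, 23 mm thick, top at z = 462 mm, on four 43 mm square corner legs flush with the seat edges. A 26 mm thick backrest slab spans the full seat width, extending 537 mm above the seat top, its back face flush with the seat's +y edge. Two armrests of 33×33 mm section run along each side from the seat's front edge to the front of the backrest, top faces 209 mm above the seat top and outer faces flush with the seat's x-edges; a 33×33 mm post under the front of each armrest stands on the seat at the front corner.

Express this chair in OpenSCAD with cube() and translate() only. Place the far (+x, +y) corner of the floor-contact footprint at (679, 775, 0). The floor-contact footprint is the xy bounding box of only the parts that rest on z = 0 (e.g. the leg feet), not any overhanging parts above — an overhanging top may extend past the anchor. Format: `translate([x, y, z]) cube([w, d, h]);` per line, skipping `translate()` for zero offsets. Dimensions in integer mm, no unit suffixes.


translate([209, 382, 439]) cube([470, 393, 23]);
translate([209, 382, 0]) cube([43, 43, 439]);
translate([636, 382, 0]) cube([43, 43, 439]);
translate([209, 732, 0]) cube([43, 43, 439]);
translate([636, 732, 0]) cube([43, 43, 439]);
translate([209, 749, 462]) cube([470, 26, 537]);
translate([209, 382, 638]) cube([33, 367, 33]);
translate([646, 382, 638]) cube([33, 367, 33]);
translate([209, 382, 462]) cube([33, 33, 176]);
translate([646, 382, 462]) cube([33, 33, 176]);


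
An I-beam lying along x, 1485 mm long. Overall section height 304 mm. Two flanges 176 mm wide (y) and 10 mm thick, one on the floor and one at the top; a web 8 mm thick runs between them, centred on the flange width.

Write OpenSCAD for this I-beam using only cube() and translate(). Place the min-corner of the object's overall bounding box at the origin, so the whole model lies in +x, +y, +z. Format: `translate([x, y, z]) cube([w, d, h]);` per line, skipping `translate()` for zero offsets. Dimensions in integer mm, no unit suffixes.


cube([1485, 176, 10]);
translate([0, 84, 10]) cube([1485, 8, 284]);
translate([0, 0, 294]) cube([1485, 176, 10]);


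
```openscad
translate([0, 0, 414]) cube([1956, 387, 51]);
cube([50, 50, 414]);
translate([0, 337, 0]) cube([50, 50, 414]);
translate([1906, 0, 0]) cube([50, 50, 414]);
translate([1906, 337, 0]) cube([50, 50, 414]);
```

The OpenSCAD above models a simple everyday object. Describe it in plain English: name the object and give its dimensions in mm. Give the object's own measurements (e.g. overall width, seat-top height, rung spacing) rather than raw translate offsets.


A long wooden bench with a 1956 mm (x) × 387 mm (y) seat, 51 mm thick, its top surface 465 mm above the floor. Four 50 mm square legs at the seat corners, flush with the edges, run from z = 0 to the seat underside.


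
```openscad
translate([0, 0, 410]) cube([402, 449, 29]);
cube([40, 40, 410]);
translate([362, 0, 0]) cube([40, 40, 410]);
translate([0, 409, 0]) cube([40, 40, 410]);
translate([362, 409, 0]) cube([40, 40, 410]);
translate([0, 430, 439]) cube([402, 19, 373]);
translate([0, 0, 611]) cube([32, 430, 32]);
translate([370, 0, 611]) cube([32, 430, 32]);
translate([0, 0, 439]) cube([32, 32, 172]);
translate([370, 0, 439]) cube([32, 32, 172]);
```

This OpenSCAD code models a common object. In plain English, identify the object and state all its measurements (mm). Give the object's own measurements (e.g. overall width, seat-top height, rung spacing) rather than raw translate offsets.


A chair. The seat is a 402×449×29 mm slab with its top at z = 439 mm, on four 40×40 mm corner legs (flush with the seat edges, standing on z = 0). A flat backrest 19 mm thick, 373 mm tall, spans the full seat width and rises from the seat top along its +y edge, rear face flush with the rear of the seat. Two armrests of 32×32 mm section run along each side from the seat's front edge to the front of the backrest, top faces 204 mm above the seat top and outer faces flush with the seat's x-edges; a 32×32 mm post under the front of each armrest stands on the seat at the front corner.


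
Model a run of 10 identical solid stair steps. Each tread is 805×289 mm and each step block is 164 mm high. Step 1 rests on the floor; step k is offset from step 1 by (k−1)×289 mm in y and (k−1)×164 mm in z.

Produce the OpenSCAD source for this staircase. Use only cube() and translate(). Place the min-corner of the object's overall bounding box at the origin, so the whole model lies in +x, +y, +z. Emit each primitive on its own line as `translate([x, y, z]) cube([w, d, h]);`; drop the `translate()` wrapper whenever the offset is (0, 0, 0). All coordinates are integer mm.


cube([805, 289, 164]);
translate([0, 289, 164]) cube([805, 289, 164]);
translate([0, 578, 328]) cube([805, 289, 164]);
translate([0, 867, 492]) cube([805, 289, 164]);
translate([0, 1156, 656]) cube([805, 289, 164]);
translate([0, 1445, 820]) cube([805, 289, 164]);
translate([0, 1734, 984]) cube([805, 289, 164]);
translate([0, 2023, 1148]) cube([805, 289, 164]);
translate([0, 2312, 1312]) cube([805, 289, 164]);
translate([0, 2601, 1476]) cube([805, 289, 164]);


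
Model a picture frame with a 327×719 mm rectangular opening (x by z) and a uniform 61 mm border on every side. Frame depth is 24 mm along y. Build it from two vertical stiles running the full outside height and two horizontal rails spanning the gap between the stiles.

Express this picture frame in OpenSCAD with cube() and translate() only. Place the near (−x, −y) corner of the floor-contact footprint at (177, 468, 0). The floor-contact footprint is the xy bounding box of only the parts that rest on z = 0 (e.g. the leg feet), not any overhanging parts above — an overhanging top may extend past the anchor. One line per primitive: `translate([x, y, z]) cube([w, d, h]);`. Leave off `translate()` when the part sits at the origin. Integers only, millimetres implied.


translate([177, 468, 0]) cube([61, 24, 841]);
translate([565, 468, 0]) cube([61, 24, 841]);
translate([238, 468, 0]) cube([327, 24, 61]);
translate([238, 468, 780]) cube([327, 24, 61]);


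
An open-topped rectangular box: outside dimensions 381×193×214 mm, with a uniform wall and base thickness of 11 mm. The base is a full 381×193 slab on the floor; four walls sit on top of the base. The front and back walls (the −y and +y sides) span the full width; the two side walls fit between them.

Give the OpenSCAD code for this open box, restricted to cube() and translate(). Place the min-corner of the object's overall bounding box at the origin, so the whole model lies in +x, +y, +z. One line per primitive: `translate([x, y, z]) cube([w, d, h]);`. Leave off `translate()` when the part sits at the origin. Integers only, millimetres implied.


cube([381, 193, 11]);
translate([0, 0, 11]) cube([381, 11, 203]);
translate([0, 182, 11]) cube([381, 11, 203]);
translate([0, 11, 11]) cube([11, 171, 203]);
translate([370, 11, 11]) cube([11, 171, 203]);


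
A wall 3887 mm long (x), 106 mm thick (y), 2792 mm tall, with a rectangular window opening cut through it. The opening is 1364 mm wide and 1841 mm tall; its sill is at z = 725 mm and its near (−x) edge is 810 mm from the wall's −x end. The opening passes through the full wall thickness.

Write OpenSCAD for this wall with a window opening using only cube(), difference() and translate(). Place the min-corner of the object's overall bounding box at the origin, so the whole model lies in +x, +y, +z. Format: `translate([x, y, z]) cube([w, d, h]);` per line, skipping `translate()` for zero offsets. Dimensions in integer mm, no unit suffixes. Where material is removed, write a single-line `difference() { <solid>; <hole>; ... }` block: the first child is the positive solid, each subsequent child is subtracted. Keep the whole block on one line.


difference() { cube([3887, 106, 2792]); translate([810, 0, 725]) cube([1364, 106, 1841]); }


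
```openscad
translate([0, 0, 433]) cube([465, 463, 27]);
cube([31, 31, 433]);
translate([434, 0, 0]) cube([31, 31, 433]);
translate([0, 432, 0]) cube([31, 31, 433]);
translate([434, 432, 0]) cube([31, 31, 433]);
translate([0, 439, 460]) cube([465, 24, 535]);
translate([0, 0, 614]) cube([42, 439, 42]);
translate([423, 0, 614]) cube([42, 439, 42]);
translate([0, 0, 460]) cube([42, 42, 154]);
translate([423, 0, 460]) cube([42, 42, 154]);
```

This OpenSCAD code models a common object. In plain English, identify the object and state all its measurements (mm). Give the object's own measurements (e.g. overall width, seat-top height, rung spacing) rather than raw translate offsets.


A chair. The seat is a 465×463×27 mm slab with its top at z = 460 mm, on four 31×31 mm corner legs (flush with the seat edges, standing on z = 0). A flat backrest 24 mm thick, 535 mm tall, spans the full seat width and rises from the seat top along its +y edge, rear face flush with the rear of the seat. Two armrests of 42×42 mm section run along each side from the seat's front edge to the front of the backrest, top faces 196 mm above the seat top and outer faces flush with the seat's x-edges; a 42×42 mm post under the front of each armrest stands on the seat at the front corner.


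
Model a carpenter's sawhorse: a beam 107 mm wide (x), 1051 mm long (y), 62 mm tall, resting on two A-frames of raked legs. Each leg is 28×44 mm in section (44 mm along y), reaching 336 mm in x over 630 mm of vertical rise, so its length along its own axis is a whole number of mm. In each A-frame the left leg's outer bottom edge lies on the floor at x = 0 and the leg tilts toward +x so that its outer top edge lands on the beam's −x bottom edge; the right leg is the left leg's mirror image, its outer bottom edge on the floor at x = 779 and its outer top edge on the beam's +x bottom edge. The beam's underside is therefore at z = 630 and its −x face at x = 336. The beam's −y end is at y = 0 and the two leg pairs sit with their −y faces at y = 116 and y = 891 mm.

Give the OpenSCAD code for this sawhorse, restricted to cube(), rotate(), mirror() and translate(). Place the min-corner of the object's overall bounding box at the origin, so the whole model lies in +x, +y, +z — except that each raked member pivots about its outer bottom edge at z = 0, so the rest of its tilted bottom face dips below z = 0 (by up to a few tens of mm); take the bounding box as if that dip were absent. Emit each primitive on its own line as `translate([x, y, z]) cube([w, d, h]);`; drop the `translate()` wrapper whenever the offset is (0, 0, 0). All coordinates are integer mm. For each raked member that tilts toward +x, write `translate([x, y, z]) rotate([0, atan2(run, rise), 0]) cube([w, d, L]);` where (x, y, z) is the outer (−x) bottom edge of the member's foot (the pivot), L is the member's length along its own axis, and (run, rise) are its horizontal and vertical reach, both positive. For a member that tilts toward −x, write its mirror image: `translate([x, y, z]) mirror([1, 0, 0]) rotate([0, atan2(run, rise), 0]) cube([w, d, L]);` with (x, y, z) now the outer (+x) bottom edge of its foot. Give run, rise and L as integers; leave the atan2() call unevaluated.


translate([336, 0, 630]) cube([107, 1051, 62]);
translate([0, 116, 0]) rotate([0, atan2(336, 630), 0]) cube([28, 44, 714]);
translate([779, 116, 0]) mirror([1, 0, 0]) rotate([0, atan2(336, 630), 0]) cube([28, 44, 714]);
translate([0, 891, 0]) rotate([0, atan2(336, 630), 0]) cube([28, 44, 714]);
translate([779, 891, 0]) mirror([1, 0, 0]) rotate([0, atan2(336, 630), 0]) cube([28, 44, 714]);


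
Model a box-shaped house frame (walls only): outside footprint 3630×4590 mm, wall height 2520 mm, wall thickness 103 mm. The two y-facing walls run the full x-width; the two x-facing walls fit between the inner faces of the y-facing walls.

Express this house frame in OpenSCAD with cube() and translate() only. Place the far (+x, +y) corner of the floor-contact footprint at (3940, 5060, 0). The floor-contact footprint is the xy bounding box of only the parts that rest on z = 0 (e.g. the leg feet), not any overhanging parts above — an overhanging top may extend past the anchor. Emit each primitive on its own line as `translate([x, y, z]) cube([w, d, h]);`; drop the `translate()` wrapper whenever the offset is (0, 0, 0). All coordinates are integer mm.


translate([310, 470, 0]) cube([3630, 103, 2520]);
translate([310, 4957, 0]) cube([3630, 103, 2520]);
translate([310, 573, 0]) cube([103, 4384, 2520]);
translate([3837, 573, 0]) cube([103, 4384, 2520]);
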